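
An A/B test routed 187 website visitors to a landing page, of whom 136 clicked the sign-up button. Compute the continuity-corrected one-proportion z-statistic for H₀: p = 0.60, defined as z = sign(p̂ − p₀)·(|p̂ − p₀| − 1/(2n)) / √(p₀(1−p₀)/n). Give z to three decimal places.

The sample proportion is 136/187 = 0.72727. p̂ − p₀ = 0.127273.
Continuity correction 1/(2n) = 1/374 = 0.002674.
Corrected numerator: |0.127273| − 0.002674 = 0.124599.
Under H₀, SE = √(p₀(1−p₀)/n) = √(0.60·0.40/187) = √0.001283422 = 0.035825.
z = (+)0.124599/0.035825 = 3.478.

z = 3.478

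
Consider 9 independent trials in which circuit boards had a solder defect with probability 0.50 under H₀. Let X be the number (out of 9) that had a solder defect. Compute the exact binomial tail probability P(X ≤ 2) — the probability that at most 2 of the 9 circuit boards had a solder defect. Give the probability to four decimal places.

X ~ Binomial(n=9, p=0.50).
P(X ≤ 2) = C(9,0)·0.50^0·0.50^9 + C(9,1)·0.50^1·0.50^8 + C(9,2)·0.50^2·0.50^7.
= 0.001953 + 0.017578 + 0.070312 = 0.0898.

P = 0.0898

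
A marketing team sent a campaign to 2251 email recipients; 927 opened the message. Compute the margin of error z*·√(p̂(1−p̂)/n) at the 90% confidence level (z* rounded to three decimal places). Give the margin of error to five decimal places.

The sample proportion is 927/2251 = 0.41182.
Standard error of p̂: √(0.242224/2251) = √0.000107607 = 0.010373.
For 90% confidence, z* = 1.645.
Margin of error = z*·SE = 1.645 × 0.010373 = 0.01706.

ME = 0.01706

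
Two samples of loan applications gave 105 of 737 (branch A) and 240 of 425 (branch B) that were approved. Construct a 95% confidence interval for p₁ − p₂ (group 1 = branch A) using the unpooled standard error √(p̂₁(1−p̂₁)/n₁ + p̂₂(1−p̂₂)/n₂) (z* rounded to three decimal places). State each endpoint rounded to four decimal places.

p̂₁ = 105/737 = 0.14247, p̂₂ = 240/425 = 0.56471; p̂₁ − p̂₂ = -0.42224.
SE = √(0.000165769 + 0.000578384) = √0.000744153 = 0.027279.
For 95% confidence, z* = 1.960. Margin of error = 0.05347.
So the interval runs from -0.4757 to -0.3688.

(-0.4757, -0.3688)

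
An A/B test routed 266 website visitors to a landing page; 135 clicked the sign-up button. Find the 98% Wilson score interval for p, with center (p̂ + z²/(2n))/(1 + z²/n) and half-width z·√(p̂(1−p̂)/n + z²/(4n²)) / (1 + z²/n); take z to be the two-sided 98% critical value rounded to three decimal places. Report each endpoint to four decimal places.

(0.4368, 0.5780)

p̂ = 135/266 = 0.50752; z = 2.326, so z² = 5.410276.
Denominator 1 + z²/n = 1 + 5.410276/266 = 1.020339.
Center = (0.50752 + 0.010170)/1.020339 = 0.50737.
Radicand: p̂(1−p̂)/n + z²/(4n²) = 0.000939637 + 0.000019116 = 0.000958753.
Half-width = 2.326·√0.000958753/1.020339 = 0.07059.
CI: 0.50737 ± 0.07059 = (0.4368, 0.5780).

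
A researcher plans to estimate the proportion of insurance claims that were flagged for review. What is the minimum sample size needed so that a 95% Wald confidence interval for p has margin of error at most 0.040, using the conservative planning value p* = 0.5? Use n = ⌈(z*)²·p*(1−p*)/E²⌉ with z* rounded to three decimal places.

n = 601

For 95% confidence, z* = 1.960.
p*(1−p*) = 0.2500.
(z*)²·p*(1−p*)/E² = 3.841600·0.2500/0.001600 = 600.250.
⌈600.250⌉ = 601.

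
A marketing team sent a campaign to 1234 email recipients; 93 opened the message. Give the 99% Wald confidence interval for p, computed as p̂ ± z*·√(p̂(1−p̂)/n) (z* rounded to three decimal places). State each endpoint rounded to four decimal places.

The sample proportion is 93/1234 = 0.07536.
Standard error of p̂: √(0.069685/1234) = √0.000056471 = 0.007515.
z* = 2.576 at the 99% level.
Margin = 2.576·0.007515 = 0.01936.
Interval: 0.07536 ± 0.01936 → (0.0560, 0.0947).

(0.0560, 0.0947)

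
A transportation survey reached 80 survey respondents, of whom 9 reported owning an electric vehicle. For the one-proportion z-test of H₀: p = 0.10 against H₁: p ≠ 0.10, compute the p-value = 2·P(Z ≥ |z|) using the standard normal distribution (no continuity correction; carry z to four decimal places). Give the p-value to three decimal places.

p-value = 0.709

Sample proportion p̂ = 9/80 = 0.11250.
SE₀ = √(0.10·0.90/80) = 0.033541.
z = (p̂ − p₀)/SE = (9/80 − 0.10)/0.033541 ≈ 0.3727.
p-value = 2·P(Z ≥ |z|) with z = 0.3727 → 0.709.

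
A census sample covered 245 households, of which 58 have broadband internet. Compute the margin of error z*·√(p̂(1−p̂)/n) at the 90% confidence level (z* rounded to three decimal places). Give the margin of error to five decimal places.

With x = 58 successes in n = 245, p̂ = 0.23673.
SE = √(p̂(1−p̂)/n) = √(0.180691/245) = 0.027157.
The 90% critical value is z* = 1.645.
Margin of error = z*·SE = 1.645 × 0.027157 = 0.04467.

ME = 0.04467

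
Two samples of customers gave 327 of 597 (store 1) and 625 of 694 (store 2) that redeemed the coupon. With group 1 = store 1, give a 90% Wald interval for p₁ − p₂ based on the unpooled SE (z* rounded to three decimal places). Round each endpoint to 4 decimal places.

(-0.3912, -0.3145)

p̂₁ = 327/597 = 0.54774, p̂₂ = 625/694 = 0.90058; p̂₁ − p̂₂ = -0.35284.
SE = √(0.000414943 + 0.000129018) = √0.000543961 = 0.023323.
The 90% critical value is z* = 1.645. Margin of error = 0.03837.
Interval: -0.35284 ± 0.03837 → (-0.3912, -0.3145).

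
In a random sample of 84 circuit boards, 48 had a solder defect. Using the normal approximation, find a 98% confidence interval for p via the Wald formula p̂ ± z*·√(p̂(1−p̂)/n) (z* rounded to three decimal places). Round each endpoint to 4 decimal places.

(0.4458, 0.6970)

Sample proportion p̂ = 48/84 = 0.57143.
SE = √(p̂(1−p̂)/n) = √(0.244898/84) = 0.053995.
The 98% critical value is z* = 2.326.
Margin = 2.326·0.053995 = 0.12559.
Interval: 0.57143 ± 0.12559 → (0.4458, 0.6970).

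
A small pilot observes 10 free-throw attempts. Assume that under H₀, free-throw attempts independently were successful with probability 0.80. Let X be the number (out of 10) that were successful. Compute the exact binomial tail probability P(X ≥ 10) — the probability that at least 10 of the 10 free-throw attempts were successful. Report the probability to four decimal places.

X is binomial with n = 10 and p = 0.80.
P(X ≥ 10) = C(10,10)·0.80^10·0.20^0.
= 0.107374 = 0.1074.

P = 0.1074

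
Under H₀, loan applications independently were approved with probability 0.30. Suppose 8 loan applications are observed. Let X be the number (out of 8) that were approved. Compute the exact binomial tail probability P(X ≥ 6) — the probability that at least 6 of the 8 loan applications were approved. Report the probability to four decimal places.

X is binomial with n = 8 and p = 0.30.
P(X ≥ 6) = C(8,6)·0.30^6·0.70^2 + C(8,7)·0.30^7·0.70^1 + C(8,8)·0.30^8·0.70^0.
= 0.010002 + 0.001225 + 0.000066 = 0.0113.

P = 0.0113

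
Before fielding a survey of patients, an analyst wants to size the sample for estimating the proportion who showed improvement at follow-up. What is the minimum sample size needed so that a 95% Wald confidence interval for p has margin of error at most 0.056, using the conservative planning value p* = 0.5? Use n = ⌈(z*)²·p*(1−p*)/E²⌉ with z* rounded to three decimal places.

n = 307

For 95% confidence, z* = 1.960.
p*(1−p*) = 0.50·0.50 = 0.2500.
Required n before rounding: 3.841600 × 0.2500 / 0.056² = 306.250.
⌈306.250⌉ = 307.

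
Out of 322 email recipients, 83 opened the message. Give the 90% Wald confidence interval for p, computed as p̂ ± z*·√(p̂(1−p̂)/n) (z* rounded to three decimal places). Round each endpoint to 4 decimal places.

With x = 83 successes in n = 322, p̂ = 0.25776.
SE = √(p̂(1−p̂)/n) = √(0.191322/322) = 0.024376.
For 90% confidence, z* = 1.645.
Margin of error: 1.645 × 0.024376 = 0.04010.
CI: 0.25776 ± 0.04010 = (0.2177, 0.2979).

(0.2177, 0.2979)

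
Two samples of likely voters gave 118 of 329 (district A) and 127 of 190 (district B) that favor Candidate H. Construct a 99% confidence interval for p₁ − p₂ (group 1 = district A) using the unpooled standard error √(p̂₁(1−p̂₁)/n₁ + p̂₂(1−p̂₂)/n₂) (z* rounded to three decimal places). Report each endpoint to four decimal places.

(-0.4210, -0.1985)

p̂₁ = 118/329 = 0.35866, p̂₂ = 127/190 = 0.66842; p̂₁ − p̂₂ = -0.30976.
Unpooled SE = √(p̂₁(1−p̂₁)/n₁ + p̂₂(1−p̂₂)/n₂) = √(0.000699160 + 0.001166497) = 0.043193.
The 99% critical value is z* = 2.576. Margin = 2.576·0.043193 = 0.11127.
So the interval runs from -0.4210 to -0.1985.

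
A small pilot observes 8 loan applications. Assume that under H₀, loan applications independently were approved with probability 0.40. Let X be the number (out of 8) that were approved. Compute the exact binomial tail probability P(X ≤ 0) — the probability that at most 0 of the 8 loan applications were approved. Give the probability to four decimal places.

X is binomial with n = 8 and p = 0.40.
P(X ≤ 0) = C(8,0)·0.40^0·0.60^8.
= 0.016796 = 0.0168.

P = 0.0168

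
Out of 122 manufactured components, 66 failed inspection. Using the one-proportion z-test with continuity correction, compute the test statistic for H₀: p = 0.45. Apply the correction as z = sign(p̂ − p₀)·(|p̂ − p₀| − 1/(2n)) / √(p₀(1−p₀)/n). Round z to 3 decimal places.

Sample proportion p̂ = 66/122 = 0.54098. p̂ − p₀ = 0.090984.
Continuity correction 1/(2n) = 1/244 = 0.004098.
Corrected numerator: |0.090984| − 0.004098 = 0.086886.
Under H₀, SE = √(p₀(1−p₀)/n) = √(0.45·0.55/122) = √0.002028689 = 0.045041.
z = (+)0.086886/0.045041 = 1.929.

z = 1.929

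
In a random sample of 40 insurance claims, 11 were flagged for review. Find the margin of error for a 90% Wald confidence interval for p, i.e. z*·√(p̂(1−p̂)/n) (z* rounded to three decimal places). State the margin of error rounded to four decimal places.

Sample proportion p̂ = 11/40 = 0.27500.
SE(p̂) = √(0.27500·0.72500/40) = 0.070600.
The 90% critical value is z* = 1.645.
Margin of error = z*·SE = 1.645 × 0.070600 = 0.1161.

ME = 0.1161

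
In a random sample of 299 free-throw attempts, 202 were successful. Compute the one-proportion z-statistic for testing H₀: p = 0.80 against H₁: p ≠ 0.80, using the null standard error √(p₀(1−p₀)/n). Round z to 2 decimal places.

Sample proportion p̂ = 202/299 = 0.67559.
Under H₀, SE = √(p₀(1−p₀)/n) = √(0.80·0.20/299) = √0.000535117 = 0.023133.
z = (p̂ − p₀)/SE = (0.67559 − 0.80)/0.023133 = -5.38.

z = -5.38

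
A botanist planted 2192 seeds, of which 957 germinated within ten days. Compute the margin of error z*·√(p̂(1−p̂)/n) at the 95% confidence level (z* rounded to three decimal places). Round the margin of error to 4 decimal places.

The sample proportion is 957/2192 = 0.43659.
SE = √(p̂(1−p̂)/n) = √(0.245979/2192) = 0.010593.
The 95% critical value is z* = 1.960.
Margin of error = z*·SE = 1.960 × 0.010593 = 0.0208.

ME = 0.0208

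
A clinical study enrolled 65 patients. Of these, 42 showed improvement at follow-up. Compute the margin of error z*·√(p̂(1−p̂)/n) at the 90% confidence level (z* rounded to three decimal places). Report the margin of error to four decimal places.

ME = 0.0976

Sample proportion p̂ = 42/65 = 0.64615.
Standard error of p̂: √(0.228639/65) = √0.003517524 = 0.059309.
z* = 1.645 at the 90% level.
So ME = 0.0976.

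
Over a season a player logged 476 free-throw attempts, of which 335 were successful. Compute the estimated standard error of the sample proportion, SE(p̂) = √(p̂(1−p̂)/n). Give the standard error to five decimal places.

SE = 0.02093

With x = 335 successes in n = 476, p̂ = 0.70378.
p̂(1−p̂) = 0.208474.
SE = √(0.208474/476) = 0.02093.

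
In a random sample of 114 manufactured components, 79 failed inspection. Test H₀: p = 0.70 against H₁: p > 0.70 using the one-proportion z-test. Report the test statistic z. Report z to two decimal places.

The sample proportion is 79/114 = 0.69298.
SE₀ = √(0.70·0.30/114) = 0.042920.
z = (0.69298 − 0.70)/0.042920 = -0.00702/0.042920 = -0.16.

z = -0.16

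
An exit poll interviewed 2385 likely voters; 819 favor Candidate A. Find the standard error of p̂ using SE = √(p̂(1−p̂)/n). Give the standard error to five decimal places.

SE = 0.00972

With x = 819 successes in n = 2385, p̂ = 0.34340.
p̂(1−p̂) = 0.225476.
SE = √(0.225476/2385) = √0.000094539 = 0.00972.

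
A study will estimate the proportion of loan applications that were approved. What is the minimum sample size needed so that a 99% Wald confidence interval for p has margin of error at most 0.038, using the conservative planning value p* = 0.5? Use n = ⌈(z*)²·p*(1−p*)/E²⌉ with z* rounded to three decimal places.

n = 1149

z* = 2.576 at the 99% level.
p*(1−p*) = 0.2500.
(z*)²·p*(1−p*)/E² = 6.635776·0.2500/0.001444 = 1148.853.
⌈1148.853⌉ = 1149.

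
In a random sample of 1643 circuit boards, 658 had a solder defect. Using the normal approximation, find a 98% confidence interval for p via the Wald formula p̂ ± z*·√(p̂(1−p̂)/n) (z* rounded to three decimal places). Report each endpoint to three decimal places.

(0.372, 0.429)

With x = 658 successes in n = 1643, p̂ = 0.40049.
SE = √(p̂(1−p̂)/n) = √(0.240097/1643) = 0.012089.
The 98% critical value is z* = 2.326.
Margin of error: 2.326 × 0.012089 = 0.02812.
Interval: 0.40049 ± 0.02812 → (0.372, 0.429).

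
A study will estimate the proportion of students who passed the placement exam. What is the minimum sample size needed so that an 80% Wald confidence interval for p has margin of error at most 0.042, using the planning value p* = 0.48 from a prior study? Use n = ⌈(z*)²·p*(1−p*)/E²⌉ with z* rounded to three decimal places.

The 80% critical value is z* = 1.282.
p*(1−p*) = 0.48·0.52 = 0.2496.
Required n before rounding: 1.643524 × 0.2496 / 0.042² = 232.553.
Rounding up, n = 233.

n = 233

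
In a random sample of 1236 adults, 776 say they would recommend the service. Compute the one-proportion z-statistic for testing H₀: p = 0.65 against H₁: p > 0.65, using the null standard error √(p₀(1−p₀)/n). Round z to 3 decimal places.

z = -1.634

Sample proportion p̂ = 776/1236 = 0.62783.
Null standard error: √(0.65·0.35/1236) = √0.000184061 = 0.013567.
Test statistic: z = -0.02217/0.013567 = -1.634.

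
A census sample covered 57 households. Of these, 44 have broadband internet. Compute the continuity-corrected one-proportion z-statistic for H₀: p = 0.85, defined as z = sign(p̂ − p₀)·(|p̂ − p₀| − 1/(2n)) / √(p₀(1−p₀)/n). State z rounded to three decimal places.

p̂ = 44/57 = 0.77193. p̂ − p₀ = -0.078070.
Continuity correction 1/(2n) = 1/114 = 0.008772.
Corrected numerator: |-0.078070| − 0.008772 = 0.069298.
Under H₀, SE = √(p₀(1−p₀)/n) = √(0.85·0.15/57) = √0.002236842 = 0.047295.
z = (−)0.069298/0.047295 = -1.465.

z = -1.465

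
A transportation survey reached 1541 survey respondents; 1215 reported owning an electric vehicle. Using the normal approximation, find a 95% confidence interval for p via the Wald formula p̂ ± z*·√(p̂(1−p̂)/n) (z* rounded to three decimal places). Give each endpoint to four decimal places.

With x = 1215 successes in n = 1541, p̂ = 0.78845.
SE = √(p̂(1−p̂)/n) = √(0.166797/1541) = 0.010404.
For 95% confidence, z* = 1.960.
Margin of error: 1.960 × 0.010404 = 0.02039.
Interval: 0.78845 ± 0.02039 → (0.7681, 0.8088).

(0.7681, 0.8088)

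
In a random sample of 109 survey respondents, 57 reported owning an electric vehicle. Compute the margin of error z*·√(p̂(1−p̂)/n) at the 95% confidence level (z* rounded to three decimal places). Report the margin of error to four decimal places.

p̂ = 57/109 = 0.52294.
SE(p̂) = √(0.52294·0.47706/109) = 0.047841.
The 95% critical value is z* = 1.960.
Margin of error = z*·SE = 1.960 × 0.047841 = 0.0938.

ME = 0.0938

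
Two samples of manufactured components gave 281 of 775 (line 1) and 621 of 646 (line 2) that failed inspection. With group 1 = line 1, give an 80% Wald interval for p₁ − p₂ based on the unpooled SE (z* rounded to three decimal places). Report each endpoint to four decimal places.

p̂₁ = 0.36258, p̂₂ = 0.96130, so the observed difference is -0.59872.
SE = √(0.000298214 + 0.000057588) = √0.000355802 = 0.018863.
For 80% confidence, z* = 1.282. Margin of error = 0.02418.
So the interval runs from -0.6229 to -0.5745.

(-0.6229, -0.5745)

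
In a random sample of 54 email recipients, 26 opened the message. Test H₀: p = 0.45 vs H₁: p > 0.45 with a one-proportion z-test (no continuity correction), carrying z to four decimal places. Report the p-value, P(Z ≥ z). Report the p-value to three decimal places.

p-value = 0.321

Sample proportion p̂ = 26/54 = 0.48148.
Null standard error: √(0.45·0.55/54) = √0.004583333 = 0.067700.
Test statistic (full precision, shown to 4 dp): z = (26/54 − 0.45)/SE₀ ≈ 0.4650.
p-value = P(Z ≥ z) with z = 0.4650 → 0.321.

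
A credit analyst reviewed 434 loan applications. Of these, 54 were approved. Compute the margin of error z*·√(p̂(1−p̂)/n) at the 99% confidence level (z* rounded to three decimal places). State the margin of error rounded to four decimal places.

ME = 0.0408

Sample proportion p̂ = 54/434 = 0.12442.
SE(p̂) = √(0.12442·0.87558/434) = 0.015844.
For 99% confidence, z* = 2.576.
ME = 2.576·0.015844 = 0.0408.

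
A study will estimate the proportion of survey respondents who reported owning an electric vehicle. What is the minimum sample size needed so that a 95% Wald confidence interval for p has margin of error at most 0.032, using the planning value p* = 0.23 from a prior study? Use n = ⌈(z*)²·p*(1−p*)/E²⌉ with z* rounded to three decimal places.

For 95% confidence, z* = 1.960.
p*(1−p*) = 0.23·0.77 = 0.1771.
Required n before rounding: 3.841600 × 0.1771 / 0.032² = 664.402.
⌈664.402⌉ = 665.

n = 665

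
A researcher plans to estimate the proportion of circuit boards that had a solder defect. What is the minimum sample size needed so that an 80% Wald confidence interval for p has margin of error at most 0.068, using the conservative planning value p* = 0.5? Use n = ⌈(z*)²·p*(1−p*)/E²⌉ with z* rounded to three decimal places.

z* = 1.282 at the 80% level.
p*(1−p*) = 0.50·0.50 = 0.2500.
(z*)²·p*(1−p*)/E² = 1.643524·0.2500/0.004624 = 88.858.
⌈88.858⌉ = 89.

n = 89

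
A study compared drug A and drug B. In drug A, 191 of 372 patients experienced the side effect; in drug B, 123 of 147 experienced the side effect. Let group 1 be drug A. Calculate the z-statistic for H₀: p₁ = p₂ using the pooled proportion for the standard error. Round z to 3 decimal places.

z = -6.788

Sample proportions: p̂₁ = 191/372 = 0.51344 and p̂₂ = 123/147 = 0.83673.
Pooling: p̂ = 314/519 = 0.60501.
SE = √[p̂(1−p̂)(1/n₁+1/n₂)] = √[0.60501·0.39499·(1/372+1/147)] ≈ 0.047624.
z = -0.32329/0.047624 = -6.788.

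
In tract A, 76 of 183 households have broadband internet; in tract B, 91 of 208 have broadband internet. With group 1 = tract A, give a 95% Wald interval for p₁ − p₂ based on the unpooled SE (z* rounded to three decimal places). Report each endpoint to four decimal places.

(-0.1204, 0.0760)

p̂₁ = 76/183 = 0.41530, p̂₂ = 91/208 = 0.43750; p̂₁ − p̂₂ = -0.02220.
SE = √(0.001326918 + 0.001183143) = √0.002510061 = 0.050101.
For 95% confidence, z* = 1.960. Margin of error = 0.09820.
CI: -0.02220 ± 0.09820 = (-0.1204, 0.0760).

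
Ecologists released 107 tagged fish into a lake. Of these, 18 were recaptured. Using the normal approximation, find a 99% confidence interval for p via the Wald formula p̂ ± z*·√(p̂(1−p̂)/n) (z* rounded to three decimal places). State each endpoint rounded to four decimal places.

Sample proportion p̂ = 18/107 = 0.16822.
SE = √(p̂(1−p̂)/n) = √(0.139925/107) = 0.036162.
z* = 2.576 at the 99% level.
Margin of error: 2.576 × 0.036162 = 0.09315.
Interval: 0.16822 ± 0.09315 → (0.0751, 0.2614).

(0.0751, 0.2614)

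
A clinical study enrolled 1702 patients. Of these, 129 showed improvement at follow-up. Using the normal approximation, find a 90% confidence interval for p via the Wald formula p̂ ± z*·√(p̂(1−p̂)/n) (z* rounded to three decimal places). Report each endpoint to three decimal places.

(0.065, 0.086)

p̂ = 129/1702 = 0.07579.
SE(p̂) = √(0.07579·0.92421/1702) = 0.006415.
For 90% confidence, z* = 1.645.
Margin = 1.645·0.006415 = 0.01055.
CI: 0.07579 ± 0.01055 = (0.065, 0.086).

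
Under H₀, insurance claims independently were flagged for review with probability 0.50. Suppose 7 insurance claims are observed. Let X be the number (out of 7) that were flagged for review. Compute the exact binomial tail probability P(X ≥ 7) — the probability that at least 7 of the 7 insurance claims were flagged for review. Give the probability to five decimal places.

X ~ Binomial(n=7, p=0.50).
P(X ≥ 7) = C(7,7)·0.50^7·0.50^0.
= 0.007812 = 0.00781.

P = 0.00781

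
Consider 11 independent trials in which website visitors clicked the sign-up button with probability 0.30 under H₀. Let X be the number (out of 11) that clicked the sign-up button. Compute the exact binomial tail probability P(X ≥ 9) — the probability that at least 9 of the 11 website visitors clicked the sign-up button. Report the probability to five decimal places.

P = 0.00058

X ~ Binomial(n=11, p=0.30).
P(X ≥ 9) = C(11,9)·0.30^9·0.70^2 + C(11,10)·0.30^10·0.70^1 + C(11,11)·0.30^11·0.70^0.
= 0.000530 + 0.000045 + 0.000002 = 0.00058.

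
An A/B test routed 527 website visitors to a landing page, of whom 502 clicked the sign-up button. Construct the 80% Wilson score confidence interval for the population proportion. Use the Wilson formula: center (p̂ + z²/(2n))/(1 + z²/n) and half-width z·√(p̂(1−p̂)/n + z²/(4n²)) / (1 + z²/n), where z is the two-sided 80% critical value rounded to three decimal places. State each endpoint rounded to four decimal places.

p̂ = 502/527 = 0.95256; z = 1.282, so z² = 1.643524.
1 + z²/n = 1.003119.
Adjusted center: (0.95256 + z²/(2n))/1.003119 = 0.95115.
Radicand: p̂(1−p̂)/n + z²/(4n²) = 0.000085746 + 0.000001479 = 0.000087225.
Half-width = 1.282·√0.000087225/1.003119 = 0.01194.
CI: 0.95115 ± 0.01194 = (0.9392, 0.9631).

(0.9392, 0.9631)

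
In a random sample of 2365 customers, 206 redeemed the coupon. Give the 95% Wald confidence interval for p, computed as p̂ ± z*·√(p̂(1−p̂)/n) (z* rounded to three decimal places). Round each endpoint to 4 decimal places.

(0.0757, 0.0985)

The sample proportion is 206/2365 = 0.08710.
Standard error of p̂: √(0.079517/2365) = √0.000033622 = 0.005798.
z* = 1.960 at the 95% level.
Margin of error: 1.960 × 0.005798 = 0.01136.
CI: 0.08710 ± 0.01136 = (0.0757, 0.0985).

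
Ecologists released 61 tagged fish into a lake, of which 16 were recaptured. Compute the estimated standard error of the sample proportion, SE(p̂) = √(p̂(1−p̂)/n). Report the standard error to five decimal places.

Sample proportion p̂ = 16/61 = 0.26230.
p̂(1−p̂) = 0.193499.
SE = √(0.193499/61) = √0.003172115 = 0.05632.

SE = 0.05632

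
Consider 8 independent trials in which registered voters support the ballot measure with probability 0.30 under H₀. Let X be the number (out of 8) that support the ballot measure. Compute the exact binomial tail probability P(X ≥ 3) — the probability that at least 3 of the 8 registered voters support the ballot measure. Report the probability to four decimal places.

X ~ Binomial(n=8, p=0.30).
P(X ≥ 3) = Σ_{j=3}^{8} C(8,j)·0.30^j·0.70^{8−j}.
= 0.254122 + 0.136137 + 0.046675 + 0.010002 + 0.001225 + 0.000066 = 0.4482.

P = 0.4482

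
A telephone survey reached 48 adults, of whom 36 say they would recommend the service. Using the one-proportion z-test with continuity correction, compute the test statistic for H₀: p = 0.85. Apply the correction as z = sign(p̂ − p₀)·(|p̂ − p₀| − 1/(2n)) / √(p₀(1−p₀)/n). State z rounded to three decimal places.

z = -1.738

p̂ = 36/48 = 0.75000. p̂ − p₀ = -0.100000.
1/(2n) = 0.010417.
Corrected numerator: |-0.100000| − 0.010417 = 0.089583.
Under H₀, SE = √(p₀(1−p₀)/n) = √(0.85·0.15/48) = √0.002656250 = 0.051539.
z = (−)0.089583/0.051539 = -1.738.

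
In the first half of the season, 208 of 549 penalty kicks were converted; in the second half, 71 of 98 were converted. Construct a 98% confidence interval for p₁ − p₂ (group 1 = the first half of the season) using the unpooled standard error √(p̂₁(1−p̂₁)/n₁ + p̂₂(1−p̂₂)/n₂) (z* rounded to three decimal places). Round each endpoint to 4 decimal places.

p̂₁ = 208/549 = 0.37887, p̂₂ = 71/98 = 0.72449; p̂₁ − p̂₂ = -0.34562.
Unpooled SE = √(p̂₁(1−p̂₁)/n₁ + p̂₂(1−p̂₂)/n₂) = √(0.000428648 + 0.002036779) = 0.049653.
z* = 2.326 at the 98% level. Margin of error = 0.11549.
Interval: -0.34562 ± 0.11549 → (-0.4611, -0.2301).

(-0.4611, -0.2301)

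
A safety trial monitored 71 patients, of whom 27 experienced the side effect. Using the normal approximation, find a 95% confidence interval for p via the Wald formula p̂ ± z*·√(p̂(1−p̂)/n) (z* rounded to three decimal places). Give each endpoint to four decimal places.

With x = 27 successes in n = 71, p̂ = 0.38028.
SE = √(p̂(1−p̂)/n) = √(0.235668/71) = 0.057613.
The 95% critical value is z* = 1.960.
Margin of error: 1.960 × 0.057613 = 0.11292.
Interval: 0.38028 ± 0.11292 → (0.2674, 0.4932).

(0.2674, 0.4932)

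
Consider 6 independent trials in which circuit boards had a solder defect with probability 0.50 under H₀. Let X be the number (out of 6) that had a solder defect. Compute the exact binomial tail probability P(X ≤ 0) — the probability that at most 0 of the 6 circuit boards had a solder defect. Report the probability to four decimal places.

X is binomial with n = 6 and p = 0.50.
P(X ≤ 0) = C(6,0)·0.50^0·0.50^6.
= 0.015625 = 0.0156.

P = 0.0156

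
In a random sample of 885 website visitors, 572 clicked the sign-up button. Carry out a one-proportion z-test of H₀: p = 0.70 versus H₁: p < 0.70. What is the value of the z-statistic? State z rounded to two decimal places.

z = -3.48

p̂ = 572/885 = 0.64633.
Null standard error: √(0.70·0.30/885) = √0.000237288 = 0.015404.
Test statistic: z = -0.05367/0.015404 = -3.48.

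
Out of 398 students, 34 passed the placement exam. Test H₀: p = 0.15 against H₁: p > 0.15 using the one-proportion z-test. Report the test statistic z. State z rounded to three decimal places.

z = -3.608

p̂ = 34/398 = 0.08543.
Null standard error: √(0.15·0.85/398) = √0.000320352 = 0.017898.
z = (p̂ − p₀)/SE = (0.08543 − 0.15)/0.017898 = -3.608.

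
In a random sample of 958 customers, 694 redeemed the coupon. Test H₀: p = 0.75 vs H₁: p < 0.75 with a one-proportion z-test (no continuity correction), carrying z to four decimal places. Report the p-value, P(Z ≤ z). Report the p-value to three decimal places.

p-value = 0.034

Sample proportion p̂ = 694/958 = 0.72443.
Under H₀, SE = √(p₀(1−p₀)/n) = √(0.75·0.25/958) = √0.000195720 = 0.013990.
Test statistic (full precision, shown to 4 dp): z = (694/958 − 0.75)/SE₀ ≈ -1.8280.
From the standard normal, P(Z ≤ z) = 0.034.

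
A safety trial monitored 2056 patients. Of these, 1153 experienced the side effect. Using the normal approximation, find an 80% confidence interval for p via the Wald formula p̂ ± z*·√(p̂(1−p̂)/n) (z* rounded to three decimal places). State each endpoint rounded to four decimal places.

With x = 1153 successes in n = 2056, p̂ = 0.56080.
SE = √(p̂(1−p̂)/n) = √(0.246304/2056) = 0.010945.
For 80% confidence, z* = 1.282.
Margin = 1.282·0.010945 = 0.01403.
So the interval runs from 0.5468 to 0.5748.

(0.5468, 0.5748)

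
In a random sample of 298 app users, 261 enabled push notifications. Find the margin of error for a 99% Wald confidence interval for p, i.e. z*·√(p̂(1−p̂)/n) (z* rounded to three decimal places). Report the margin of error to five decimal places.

ME = 0.04921

With x = 261 successes in n = 298, p̂ = 0.87584.
Standard error of p̂: √(0.108745/298) = √0.000364916 = 0.019103.
The 99% critical value is z* = 2.576.
So ME = 0.04921.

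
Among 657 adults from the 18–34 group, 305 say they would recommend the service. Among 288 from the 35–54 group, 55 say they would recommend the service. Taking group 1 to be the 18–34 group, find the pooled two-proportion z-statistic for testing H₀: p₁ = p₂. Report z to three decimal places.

z = 7.962

p̂₁ = 305/657 = 0.46423, p̂₂ = 55/288 = 0.19097.
Pooling: p̂ = 360/945 = 0.38095.
SE = √[p̂(1−p̂)(1/n₁+1/n₂)] = √[0.38095·0.61905·(1/657+1/288)] ≈ 0.034319.
z = (p̂₁ − p̂₂)/SE = (0.46423 − 0.19097)/0.034319 = 0.27326/0.034319 = 7.962.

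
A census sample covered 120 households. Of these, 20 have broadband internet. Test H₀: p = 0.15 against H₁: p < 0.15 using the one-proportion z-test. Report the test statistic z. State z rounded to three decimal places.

z = 0.511

The sample proportion is 20/120 = 0.16667.
Under H₀, SE = √(p₀(1−p₀)/n) = √(0.15·0.85/120) = √0.001062500 = 0.032596.
z = (0.16667 − 0.15)/0.032596 = 0.01667/0.032596 = 0.511.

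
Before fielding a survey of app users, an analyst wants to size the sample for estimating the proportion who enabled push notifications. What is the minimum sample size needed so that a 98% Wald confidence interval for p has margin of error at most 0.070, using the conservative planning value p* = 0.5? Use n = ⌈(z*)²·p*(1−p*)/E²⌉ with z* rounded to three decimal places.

n = 277

For 98% confidence, z* = 2.326.
p*(1−p*) = 0.50·0.50 = 0.2500.
(z*)²·p*(1−p*)/E² = 5.410276·0.2500/0.004900 = 276.034.
Rounding up, n = 277.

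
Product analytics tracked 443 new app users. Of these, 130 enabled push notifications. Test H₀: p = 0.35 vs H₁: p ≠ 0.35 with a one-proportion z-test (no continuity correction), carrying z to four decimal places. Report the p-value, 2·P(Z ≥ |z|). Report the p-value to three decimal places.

The sample proportion is 130/443 = 0.29345.
Under H₀, SE = √(p₀(1−p₀)/n) = √(0.35·0.65/443) = √0.000513544 = 0.022662.
z = (p̂ − p₀)/SE = (130/443 − 0.35)/0.022662 ≈ -2.4953.
From the standard normal, 2·P(Z ≥ |z|) = 0.013.

p-value = 0.013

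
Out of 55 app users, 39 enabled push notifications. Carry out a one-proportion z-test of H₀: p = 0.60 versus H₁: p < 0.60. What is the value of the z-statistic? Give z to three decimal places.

With x = 39 successes in n = 55, p̂ = 0.70909.
Under H₀, SE = √(p₀(1−p₀)/n) = √(0.60·0.40/55) = √0.004363636 = 0.066058.
z = (0.70909 − 0.60)/0.066058 = 0.10909/0.066058 = 1.651.

z = 1.651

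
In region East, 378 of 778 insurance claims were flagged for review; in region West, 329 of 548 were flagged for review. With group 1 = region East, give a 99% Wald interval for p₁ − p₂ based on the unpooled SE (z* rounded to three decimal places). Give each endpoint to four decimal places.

p̂₁ = 378/778 = 0.48586, p̂₂ = 329/548 = 0.60036; p̂₁ − p̂₂ = -0.11450.
SE = √(0.000321080 + 0.000437823) = √0.000758903 = 0.027548.
The 99% critical value is z* = 2.576. Margin = 2.576·0.027548 = 0.07096.
So the interval runs from -0.1855 to -0.0435.

(-0.1855, -0.0435)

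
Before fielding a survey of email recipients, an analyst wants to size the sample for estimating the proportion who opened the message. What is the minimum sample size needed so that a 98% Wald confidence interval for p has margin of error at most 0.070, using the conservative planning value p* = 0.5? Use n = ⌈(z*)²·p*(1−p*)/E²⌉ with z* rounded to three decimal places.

n = 277

The 98% critical value is z* = 2.326.
p*(1−p*) = 0.2500.
Required n before rounding: 5.410276 × 0.2500 / 0.070² = 276.034.
Rounding up, n = 277.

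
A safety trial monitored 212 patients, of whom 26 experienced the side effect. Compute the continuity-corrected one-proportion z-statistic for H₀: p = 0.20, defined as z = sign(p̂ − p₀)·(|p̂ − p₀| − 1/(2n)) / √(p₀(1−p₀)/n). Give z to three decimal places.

z = -2.730

With x = 26 successes in n = 212, p̂ = 0.12264. p̂ − p₀ = -0.077358.
1/(2n) = 0.002358.
Corrected numerator: |-0.077358| − 0.002358 = 0.075000.
Null standard error: √(0.20·0.80/212) = √0.000754717 = 0.027472.
z = (−)0.075000/0.027472 = -2.730.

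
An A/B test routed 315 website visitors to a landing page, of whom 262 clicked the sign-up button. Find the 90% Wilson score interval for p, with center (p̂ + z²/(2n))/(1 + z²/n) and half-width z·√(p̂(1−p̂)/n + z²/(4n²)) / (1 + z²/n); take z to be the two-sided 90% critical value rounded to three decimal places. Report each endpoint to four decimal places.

(0.7943, 0.8636)

p̂ = 262/315 = 0.83175; z = 1.645, so z² = 2.706025.
1 + z²/n = 1.008591.
Adjusted center: (0.83175 + z²/(2n))/1.008591 = 0.82892.
Radicand: p̂(1−p̂)/n + z²/(4n²) = 0.000444268 + 0.000006818 = 0.000451086.
Half-width = z·√(radicand)/denom = 1.645·0.021239/1.008591 = 0.03464.
So the interval runs from 0.7943 to 0.8636.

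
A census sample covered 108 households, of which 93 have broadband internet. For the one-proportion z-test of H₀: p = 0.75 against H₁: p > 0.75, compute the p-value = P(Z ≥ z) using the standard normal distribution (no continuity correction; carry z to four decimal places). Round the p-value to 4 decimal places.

p-value = 0.0038

Sample proportion p̂ = 93/108 = 0.86111.
SE₀ = √(0.75·0.25/108) = 0.041667.
Test statistic (full precision, shown to 4 dp): z = (93/108 − 0.75)/SE₀ ≈ 2.6667.
p-value = P(Z ≥ z) with z = 2.6667 → 0.0038.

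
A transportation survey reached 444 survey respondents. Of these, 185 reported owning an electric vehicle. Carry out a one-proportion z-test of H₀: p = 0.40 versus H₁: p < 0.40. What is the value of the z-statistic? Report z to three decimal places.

Sample proportion p̂ = 185/444 = 0.41667.
Null standard error: √(0.40·0.60/444) = √0.000540541 = 0.023250.
Test statistic: z = 0.01667/0.023250 = 0.717.

z = 0.717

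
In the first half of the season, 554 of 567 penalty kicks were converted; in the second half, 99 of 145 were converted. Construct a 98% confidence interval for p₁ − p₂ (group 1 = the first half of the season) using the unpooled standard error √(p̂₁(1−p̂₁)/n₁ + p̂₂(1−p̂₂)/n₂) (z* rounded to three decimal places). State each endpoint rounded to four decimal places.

(0.2032, 0.3854)

p̂₁ = 0.97707, p̂₂ = 0.68276, so the observed difference is 0.29431.
SE = √(0.000039510 + 0.001493788) = √0.001533298 = 0.039157.
z* = 2.326 at the 98% level. Margin of error = 0.09108.
CI: 0.29431 ± 0.09108 = (0.2032, 0.3854).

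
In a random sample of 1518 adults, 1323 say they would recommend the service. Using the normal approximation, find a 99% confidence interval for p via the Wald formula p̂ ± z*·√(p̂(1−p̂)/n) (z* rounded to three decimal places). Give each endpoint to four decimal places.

(0.8494, 0.8937)

With x = 1323 successes in n = 1518, p̂ = 0.87154.
Standard error of p̂: √(0.111957/1518) = √0.000073753 = 0.008588.
The 99% critical value is z* = 2.576.
Margin of error: 2.576 × 0.008588 = 0.02212.
CI: 0.87154 ± 0.02212 = (0.8494, 0.8937).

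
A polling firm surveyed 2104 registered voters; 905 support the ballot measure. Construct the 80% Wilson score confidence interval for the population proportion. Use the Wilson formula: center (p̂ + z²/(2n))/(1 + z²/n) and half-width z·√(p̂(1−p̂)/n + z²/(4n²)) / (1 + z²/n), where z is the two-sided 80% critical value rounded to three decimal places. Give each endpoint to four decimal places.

(0.4164, 0.4440)

p̂ = 905/2104 = 0.43013; z = 1.282, so z² = 1.643524.
Denominator 1 + z²/n = 1 + 1.643524/2104 = 1.000781.
Adjusted center: (0.43013 + z²/(2n))/1.000781 = 0.43019.
Radicand: p̂(1−p̂)/n + z²/(4n²) = 0.000116501 + 0.000000093 = 0.000116594.
Half-width = 1.282·√0.000116594/1.000781 = 0.01383.
CI: 0.43019 ± 0.01383 = (0.4164, 0.4440).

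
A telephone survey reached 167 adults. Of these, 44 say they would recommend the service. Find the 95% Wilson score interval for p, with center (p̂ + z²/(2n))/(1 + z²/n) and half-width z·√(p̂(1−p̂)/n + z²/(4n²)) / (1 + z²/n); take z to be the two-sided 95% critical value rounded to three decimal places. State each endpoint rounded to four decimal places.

p̂ = 44/167 = 0.26347; z = 1.960, so z² = 3.841600.
1 + z²/n = 1.023004.
Center = (0.26347 + 0.011502)/1.023004 = 0.26879.
Radicand: p̂(1−p̂)/n + z²/(4n²) = 0.001162006 + 0.000034437 = 0.001196443.
Half-width = 1.960·√0.001196443/1.023004 = 0.06627.
CI: 0.26879 ± 0.06627 = (0.2025, 0.3351).

(0.2025, 0.3351)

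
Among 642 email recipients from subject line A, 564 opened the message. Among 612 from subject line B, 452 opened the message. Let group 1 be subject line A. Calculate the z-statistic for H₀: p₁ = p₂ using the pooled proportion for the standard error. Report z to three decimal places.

z = 6.317

Sample proportions: p̂₁ = 564/642 = 0.87850 and p̂₂ = 452/612 = 0.73856.
Pooled p̂ = (564+452)/(642+612) = 1016/1254 = 0.81021.
Pooled SE = √[0.1537714·0.00319162] ≈ 0.022154.
z = 0.13994/0.022154 = 6.317.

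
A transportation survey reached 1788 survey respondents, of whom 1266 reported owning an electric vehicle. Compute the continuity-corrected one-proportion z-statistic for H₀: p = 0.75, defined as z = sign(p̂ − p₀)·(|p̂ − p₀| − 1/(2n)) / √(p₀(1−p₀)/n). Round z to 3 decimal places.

z = -4.069

p̂ = 1266/1788 = 0.70805. p̂ − p₀ = -0.041946.
1/(2n) = 0.000280.
Corrected numerator: |-0.041946| − 0.000280 = 0.041666.
Null standard error: √(0.75·0.25/1788) = √0.000104866 = 0.010240.
z = −0.041666/0.010240 = -4.069.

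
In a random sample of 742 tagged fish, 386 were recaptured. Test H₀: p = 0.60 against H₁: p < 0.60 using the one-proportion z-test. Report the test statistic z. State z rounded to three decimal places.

Sample proportion p̂ = 386/742 = 0.52022.
Null standard error: √(0.60·0.40/742) = √0.000323450 = 0.017985.
z = (0.52022 − 0.60)/0.017985 = -0.07978/0.017985 = -4.436.

z = -4.436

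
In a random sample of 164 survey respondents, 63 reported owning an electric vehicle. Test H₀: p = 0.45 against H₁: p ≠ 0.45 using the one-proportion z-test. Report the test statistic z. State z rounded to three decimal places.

The sample proportion is 63/164 = 0.38415.
Null standard error: √(0.45·0.55/164) = √0.001509146 = 0.038848.
z = (0.38415 − 0.45)/0.038848 = -0.06585/0.038848 = -1.695.

z = -1.695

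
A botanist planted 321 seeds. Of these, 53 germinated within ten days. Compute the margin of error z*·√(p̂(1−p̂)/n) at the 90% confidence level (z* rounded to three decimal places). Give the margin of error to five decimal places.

ME = 0.03409

p̂ = 53/321 = 0.16511.
Standard error of p̂: √(0.137848/321) = √0.000429433 = 0.020723.
The 90% critical value is z* = 1.645.
ME = 1.645·0.020723 = 0.03409.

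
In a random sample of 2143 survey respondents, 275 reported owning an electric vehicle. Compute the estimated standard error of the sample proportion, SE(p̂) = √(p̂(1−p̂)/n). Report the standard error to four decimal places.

SE = 0.0072

Sample proportion p̂ = 275/2143 = 0.12832.
p̂(1−p̂) = 0.12832·0.87168 = 0.111854.
SE = √(0.111854/2143) = √0.000052195 = 0.0072.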